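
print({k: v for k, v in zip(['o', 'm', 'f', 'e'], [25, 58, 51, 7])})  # {'o': 25, 'm': 58, 'f': 51, 'e': 7}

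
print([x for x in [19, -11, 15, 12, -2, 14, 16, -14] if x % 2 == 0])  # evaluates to [12, -2, 14, 16, -14]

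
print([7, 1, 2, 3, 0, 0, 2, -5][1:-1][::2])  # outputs [1, 3, 0]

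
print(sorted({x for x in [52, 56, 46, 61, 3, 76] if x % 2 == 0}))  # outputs [46, 52, 56, 76]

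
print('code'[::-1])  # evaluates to edoc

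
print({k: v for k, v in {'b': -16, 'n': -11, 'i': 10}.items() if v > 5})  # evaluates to {'i': 10}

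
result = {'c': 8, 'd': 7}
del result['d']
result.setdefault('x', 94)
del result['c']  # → {'x': 94}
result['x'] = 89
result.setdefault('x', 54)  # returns 89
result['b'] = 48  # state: {'x': 89, 'b': 48}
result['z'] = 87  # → {'x': 89, 'b': 48, 'z': 87}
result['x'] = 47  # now {'x': 47, 'b': 48, 'z': 87}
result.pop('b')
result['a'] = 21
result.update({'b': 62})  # {'x': 47, 'z': 87, 'a': 21, 'b': 62}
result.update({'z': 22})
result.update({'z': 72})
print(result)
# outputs {'x': 47, 'z': 72, 'a': 21, 'b': 62}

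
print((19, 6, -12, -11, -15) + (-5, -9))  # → (19, 6, -12, -11, -15, -5, -9)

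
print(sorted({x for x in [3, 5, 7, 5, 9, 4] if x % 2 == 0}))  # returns [4]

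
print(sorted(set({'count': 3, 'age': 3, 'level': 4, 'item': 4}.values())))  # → [3, 4]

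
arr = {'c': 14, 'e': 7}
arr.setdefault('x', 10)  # 10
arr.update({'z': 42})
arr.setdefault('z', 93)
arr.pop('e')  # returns 7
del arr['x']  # {'c': 14, 'z': 42}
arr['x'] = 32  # {'c': 14, 'z': 42, 'x': 32}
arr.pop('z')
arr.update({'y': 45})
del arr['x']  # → {'c': 14, 'y': 45}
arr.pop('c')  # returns 14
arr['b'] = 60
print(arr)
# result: {'y': 45, 'b': 60}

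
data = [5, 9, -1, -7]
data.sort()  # [-7, -1, 5, 9]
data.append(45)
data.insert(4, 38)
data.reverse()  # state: [45, 38, 9, 5, -1, -7]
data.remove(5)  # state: [45, 38, 9, -1, -7]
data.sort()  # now [-7, -1, 9, 38, 45]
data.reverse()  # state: [45, 38, 9, -1, -7]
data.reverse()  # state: [-7, -1, 9, 38, 45]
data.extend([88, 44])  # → [-7, -1, 9, 38, 45, 88, 44]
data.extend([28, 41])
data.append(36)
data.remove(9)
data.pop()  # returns 36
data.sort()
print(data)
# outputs [-7, -1, 28, 38, 41, 44, 45, 88]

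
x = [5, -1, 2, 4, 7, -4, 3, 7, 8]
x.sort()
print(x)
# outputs [-4, -1, 2, 3, 4, 5, 7, 7, 8]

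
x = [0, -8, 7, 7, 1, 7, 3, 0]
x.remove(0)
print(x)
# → [-8, 7, 7, 1, 7, 3, 0]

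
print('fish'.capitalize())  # Fish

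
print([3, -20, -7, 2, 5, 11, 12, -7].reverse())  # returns None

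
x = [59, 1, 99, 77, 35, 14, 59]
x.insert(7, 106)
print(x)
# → [59, 1, 99, 77, 35, 14, 59, 106]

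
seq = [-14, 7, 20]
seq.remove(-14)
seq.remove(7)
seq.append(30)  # [20, 30]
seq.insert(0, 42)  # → [42, 20, 30]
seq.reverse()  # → [30, 20, 42]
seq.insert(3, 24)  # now [30, 20, 42, 24]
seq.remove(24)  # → [30, 20, 42]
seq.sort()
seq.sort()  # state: [20, 30, 42]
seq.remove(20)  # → [30, 42]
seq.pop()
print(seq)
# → [30]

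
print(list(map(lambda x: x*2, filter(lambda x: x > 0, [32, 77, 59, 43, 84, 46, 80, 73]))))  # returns [64, 154, 118, 86, 168, 92, 160, 146]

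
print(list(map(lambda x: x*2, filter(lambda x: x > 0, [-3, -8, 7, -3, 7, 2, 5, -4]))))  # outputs [14, 14, 4, 10]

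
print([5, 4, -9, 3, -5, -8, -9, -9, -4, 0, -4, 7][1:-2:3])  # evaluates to [4, -5, -9]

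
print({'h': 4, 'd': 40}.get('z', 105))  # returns 105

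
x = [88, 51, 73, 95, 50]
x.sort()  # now [50, 51, 73, 88, 95]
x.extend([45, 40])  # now [50, 51, 73, 88, 95, 45, 40]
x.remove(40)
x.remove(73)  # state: [50, 51, 88, 95, 45]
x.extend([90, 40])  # [50, 51, 88, 95, 45, 90, 40]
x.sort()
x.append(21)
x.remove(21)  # [40, 45, 50, 51, 88, 90, 95]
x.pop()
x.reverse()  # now [90, 88, 51, 50, 45, 40]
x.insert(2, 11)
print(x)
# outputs [90, 88, 11, 51, 50, 45, 40]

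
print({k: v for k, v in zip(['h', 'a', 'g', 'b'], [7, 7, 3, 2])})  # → {'h': 7, 'a': 7, 'g': 3, 'b': 2}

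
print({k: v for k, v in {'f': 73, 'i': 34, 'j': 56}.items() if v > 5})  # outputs {'f': 73, 'i': 34, 'j': 56}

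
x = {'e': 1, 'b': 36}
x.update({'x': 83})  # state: {'e': 1, 'b': 36, 'x': 83}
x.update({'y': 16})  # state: {'e': 1, 'b': 36, 'x': 83, 'y': 16}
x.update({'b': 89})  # {'e': 1, 'b': 89, 'x': 83, 'y': 16}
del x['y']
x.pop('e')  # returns 1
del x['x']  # {'b': 89}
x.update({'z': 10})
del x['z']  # {'b': 89}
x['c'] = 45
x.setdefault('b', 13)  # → 89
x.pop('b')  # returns 89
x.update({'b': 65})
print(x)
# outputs {'c': 45, 'b': 65}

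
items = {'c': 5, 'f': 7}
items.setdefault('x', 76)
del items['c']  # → {'f': 7, 'x': 76}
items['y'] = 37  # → {'f': 7, 'x': 76, 'y': 37}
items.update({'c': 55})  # {'f': 7, 'x': 76, 'y': 37, 'c': 55}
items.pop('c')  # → 55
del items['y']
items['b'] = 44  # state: {'f': 7, 'x': 76, 'b': 44}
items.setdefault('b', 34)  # 44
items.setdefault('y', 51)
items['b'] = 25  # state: {'f': 7, 'x': 76, 'b': 25, 'y': 51}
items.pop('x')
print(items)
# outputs {'f': 7, 'b': 25, 'y': 51}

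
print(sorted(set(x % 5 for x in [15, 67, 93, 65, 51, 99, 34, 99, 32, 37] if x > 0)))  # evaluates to [0, 1, 2, 3, 4]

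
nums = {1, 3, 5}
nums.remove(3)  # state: {1, 5}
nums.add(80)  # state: {1, 5, 80}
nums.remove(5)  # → {1, 80}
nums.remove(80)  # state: {1}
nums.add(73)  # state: {1, 73}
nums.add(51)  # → {1, 51, 73}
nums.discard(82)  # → {1, 51, 73}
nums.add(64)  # {1, 51, 64, 73}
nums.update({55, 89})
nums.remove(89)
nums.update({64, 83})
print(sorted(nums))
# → [1, 51, 55, 64, 73, 83]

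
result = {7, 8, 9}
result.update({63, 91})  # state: {7, 8, 9, 63, 91}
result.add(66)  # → {7, 8, 9, 63, 66, 91}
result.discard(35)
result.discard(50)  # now {7, 8, 9, 63, 66, 91}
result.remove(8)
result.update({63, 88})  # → {7, 9, 63, 66, 88, 91}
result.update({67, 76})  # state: {7, 9, 63, 66, 67, 76, 88, 91}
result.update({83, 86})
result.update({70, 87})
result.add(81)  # {7, 9, 63, 66, 67, 70, 76, 81, 83, 86, 87, 88, 91}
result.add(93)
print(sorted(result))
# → [7, 9, 63, 66, 67, 70, 76, 81, 83, 86, 87, 88, 91, 93]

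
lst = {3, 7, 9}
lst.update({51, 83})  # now {3, 7, 9, 51, 83}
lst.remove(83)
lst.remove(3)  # {7, 9, 51}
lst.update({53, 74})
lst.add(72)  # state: {7, 9, 51, 53, 72, 74}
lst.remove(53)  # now {7, 9, 51, 72, 74}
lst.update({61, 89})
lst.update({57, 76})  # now {7, 9, 51, 57, 61, 72, 74, 76, 89}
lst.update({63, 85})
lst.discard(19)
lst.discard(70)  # {7, 9, 51, 57, 61, 63, 72, 74, 76, 85, 89}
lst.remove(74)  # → {7, 9, 51, 57, 61, 63, 72, 76, 85, 89}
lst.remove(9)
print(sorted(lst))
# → [7, 51, 57, 61, 63, 72, 76, 85, 89]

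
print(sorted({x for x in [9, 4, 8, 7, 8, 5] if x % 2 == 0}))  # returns [4, 8]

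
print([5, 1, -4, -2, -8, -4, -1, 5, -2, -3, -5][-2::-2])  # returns [-3, 5, -4, -2, 1]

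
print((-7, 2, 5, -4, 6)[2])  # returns 5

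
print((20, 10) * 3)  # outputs (20, 10, 20, 10, 20, 10)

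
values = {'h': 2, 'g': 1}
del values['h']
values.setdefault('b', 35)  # 35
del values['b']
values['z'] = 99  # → {'g': 1, 'z': 99}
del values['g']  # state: {'z': 99}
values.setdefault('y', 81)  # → 81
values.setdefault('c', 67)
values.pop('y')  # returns 81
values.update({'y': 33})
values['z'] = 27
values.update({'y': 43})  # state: {'z': 27, 'c': 67, 'y': 43}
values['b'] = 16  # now {'z': 27, 'c': 67, 'y': 43, 'b': 16}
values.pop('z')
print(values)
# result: {'c': 67, 'y': 43, 'b': 16}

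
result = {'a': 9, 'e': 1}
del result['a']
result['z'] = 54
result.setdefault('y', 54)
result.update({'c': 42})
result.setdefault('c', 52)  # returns 42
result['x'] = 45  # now {'e': 1, 'z': 54, 'y': 54, 'c': 42, 'x': 45}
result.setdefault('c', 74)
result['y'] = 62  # {'e': 1, 'z': 54, 'y': 62, 'c': 42, 'x': 45}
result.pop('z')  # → 54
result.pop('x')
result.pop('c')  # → 42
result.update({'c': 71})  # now {'e': 1, 'y': 62, 'c': 71}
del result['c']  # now {'e': 1, 'y': 62}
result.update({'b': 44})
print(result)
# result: {'e': 1, 'y': 62, 'b': 44}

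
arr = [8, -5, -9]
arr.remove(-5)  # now [8, -9]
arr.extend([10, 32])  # [8, -9, 10, 32]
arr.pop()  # 32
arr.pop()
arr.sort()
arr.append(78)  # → [-9, 8, 78]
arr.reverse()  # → [78, 8, -9]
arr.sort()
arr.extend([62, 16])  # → [-9, 8, 78, 62, 16]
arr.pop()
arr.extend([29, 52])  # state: [-9, 8, 78, 62, 29, 52]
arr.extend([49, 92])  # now [-9, 8, 78, 62, 29, 52, 49, 92]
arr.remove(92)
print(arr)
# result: [-9, 8, 78, 62, 29, 52, 49]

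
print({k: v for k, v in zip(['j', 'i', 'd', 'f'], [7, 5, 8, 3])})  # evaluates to {'j': 7, 'i': 5, 'd': 8, 'f': 3}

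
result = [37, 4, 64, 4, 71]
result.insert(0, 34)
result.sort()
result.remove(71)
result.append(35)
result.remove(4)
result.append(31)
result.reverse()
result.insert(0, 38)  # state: [38, 31, 35, 64, 37, 34, 4]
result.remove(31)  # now [38, 35, 64, 37, 34, 4]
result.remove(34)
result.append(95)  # [38, 35, 64, 37, 4, 95]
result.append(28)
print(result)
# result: [38, 35, 64, 37, 4, 95, 28]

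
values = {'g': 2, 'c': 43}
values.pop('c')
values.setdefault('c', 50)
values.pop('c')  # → 50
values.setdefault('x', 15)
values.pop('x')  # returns 15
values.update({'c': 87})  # {'g': 2, 'c': 87}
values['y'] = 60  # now {'g': 2, 'c': 87, 'y': 60}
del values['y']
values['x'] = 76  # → {'g': 2, 'c': 87, 'x': 76}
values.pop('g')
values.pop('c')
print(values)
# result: {'x': 76}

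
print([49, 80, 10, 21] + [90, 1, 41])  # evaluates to [49, 80, 10, 21, 90, 1, 41]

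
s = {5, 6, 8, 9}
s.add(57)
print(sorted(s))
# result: [5, 6, 8, 9, 57]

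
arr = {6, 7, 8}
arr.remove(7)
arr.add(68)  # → {6, 8, 68}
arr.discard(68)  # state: {6, 8}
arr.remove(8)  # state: {6}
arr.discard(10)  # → {6}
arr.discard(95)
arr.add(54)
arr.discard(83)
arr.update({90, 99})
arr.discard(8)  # {6, 54, 90, 99}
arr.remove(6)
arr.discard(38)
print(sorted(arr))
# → [54, 90, 99]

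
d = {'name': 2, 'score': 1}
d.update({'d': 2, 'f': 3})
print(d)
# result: {'name': 2, 'score': 1, 'd': 2, 'f': 3}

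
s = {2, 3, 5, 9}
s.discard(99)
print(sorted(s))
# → [2, 3, 5, 9]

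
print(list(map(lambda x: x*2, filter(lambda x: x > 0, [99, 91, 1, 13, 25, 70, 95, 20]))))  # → [198, 182, 2, 26, 50, 140, 190, 40]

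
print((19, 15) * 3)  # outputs (19, 15, 19, 15, 19, 15)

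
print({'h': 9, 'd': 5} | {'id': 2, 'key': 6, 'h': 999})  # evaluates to {'h': 999, 'd': 5, 'id': 2, 'key': 6}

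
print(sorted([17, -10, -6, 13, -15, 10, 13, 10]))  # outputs [-15, -10, -6, 10, 10, 13, 13, 17]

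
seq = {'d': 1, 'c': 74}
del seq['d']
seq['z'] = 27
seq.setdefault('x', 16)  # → 16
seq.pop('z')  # 27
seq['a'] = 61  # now {'c': 74, 'x': 16, 'a': 61}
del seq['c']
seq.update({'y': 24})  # {'x': 16, 'a': 61, 'y': 24}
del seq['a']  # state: {'x': 16, 'y': 24}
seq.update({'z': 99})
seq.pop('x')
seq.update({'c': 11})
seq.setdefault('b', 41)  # 41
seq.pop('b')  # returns 41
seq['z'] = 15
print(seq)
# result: {'y': 24, 'z': 15, 'c': 11}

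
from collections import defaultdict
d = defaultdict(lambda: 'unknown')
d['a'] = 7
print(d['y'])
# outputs unknown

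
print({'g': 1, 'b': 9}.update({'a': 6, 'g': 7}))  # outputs None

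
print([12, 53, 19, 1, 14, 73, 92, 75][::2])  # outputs [12, 19, 14, 92]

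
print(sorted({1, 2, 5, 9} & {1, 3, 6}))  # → [1]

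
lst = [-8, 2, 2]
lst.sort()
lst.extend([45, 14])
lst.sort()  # [-8, 2, 2, 14, 45]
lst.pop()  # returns 45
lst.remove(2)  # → [-8, 2, 14]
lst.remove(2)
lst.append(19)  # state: [-8, 14, 19]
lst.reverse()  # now [19, 14, -8]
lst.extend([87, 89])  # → [19, 14, -8, 87, 89]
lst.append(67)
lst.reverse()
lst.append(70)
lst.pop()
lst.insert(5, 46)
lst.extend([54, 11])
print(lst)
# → [67, 89, 87, -8, 14, 46, 19, 54, 11]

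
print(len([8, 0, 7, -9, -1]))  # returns 5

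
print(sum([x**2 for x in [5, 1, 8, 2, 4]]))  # 110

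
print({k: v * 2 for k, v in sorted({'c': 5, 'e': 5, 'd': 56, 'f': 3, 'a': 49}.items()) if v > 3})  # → {'a': 98, 'c': 10, 'd': 112, 'e': 10}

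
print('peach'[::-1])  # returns hcaep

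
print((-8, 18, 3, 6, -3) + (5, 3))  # (-8, 18, 3, 6, -3, 5, 3)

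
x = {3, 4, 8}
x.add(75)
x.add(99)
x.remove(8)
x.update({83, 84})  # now {3, 4, 75, 83, 84, 99}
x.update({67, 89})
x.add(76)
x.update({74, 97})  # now {3, 4, 67, 74, 75, 76, 83, 84, 89, 97, 99}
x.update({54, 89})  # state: {3, 4, 54, 67, 74, 75, 76, 83, 84, 89, 97, 99}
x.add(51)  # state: {3, 4, 51, 54, 67, 74, 75, 76, 83, 84, 89, 97, 99}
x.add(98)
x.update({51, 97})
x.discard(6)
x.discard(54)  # {3, 4, 51, 67, 74, 75, 76, 83, 84, 89, 97, 98, 99}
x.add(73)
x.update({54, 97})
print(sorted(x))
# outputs [3, 4, 51, 54, 67, 73, 74, 75, 76, 83, 84, 89, 97, 98, 99]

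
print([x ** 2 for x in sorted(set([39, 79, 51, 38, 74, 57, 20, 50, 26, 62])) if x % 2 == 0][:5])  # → [400, 676, 1444, 2500, 3844]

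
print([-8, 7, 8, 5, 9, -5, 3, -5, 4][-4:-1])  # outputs [-5, 3, -5]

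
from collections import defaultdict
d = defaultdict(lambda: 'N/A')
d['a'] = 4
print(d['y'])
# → N/A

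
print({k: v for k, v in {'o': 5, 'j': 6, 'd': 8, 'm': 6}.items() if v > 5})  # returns {'j': 6, 'd': 8, 'm': 6}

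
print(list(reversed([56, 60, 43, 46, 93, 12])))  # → [12, 93, 46, 43, 60, 56]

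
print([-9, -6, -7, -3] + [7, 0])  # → [-9, -6, -7, -3, 7, 0]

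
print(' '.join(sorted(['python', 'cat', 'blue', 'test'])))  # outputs blue cat python test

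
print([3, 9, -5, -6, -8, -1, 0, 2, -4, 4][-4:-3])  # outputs [0]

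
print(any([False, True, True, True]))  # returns True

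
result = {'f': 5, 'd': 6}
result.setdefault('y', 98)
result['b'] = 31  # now {'f': 5, 'd': 6, 'y': 98, 'b': 31}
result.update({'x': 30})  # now {'f': 5, 'd': 6, 'y': 98, 'b': 31, 'x': 30}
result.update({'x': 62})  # {'f': 5, 'd': 6, 'y': 98, 'b': 31, 'x': 62}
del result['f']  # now {'d': 6, 'y': 98, 'b': 31, 'x': 62}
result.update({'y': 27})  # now {'d': 6, 'y': 27, 'b': 31, 'x': 62}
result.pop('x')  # 62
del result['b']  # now {'d': 6, 'y': 27}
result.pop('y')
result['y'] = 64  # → {'d': 6, 'y': 64}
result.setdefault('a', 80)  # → 80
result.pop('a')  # 80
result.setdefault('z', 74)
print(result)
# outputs {'d': 6, 'y': 64, 'z': 74}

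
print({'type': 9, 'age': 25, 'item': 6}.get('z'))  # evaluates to None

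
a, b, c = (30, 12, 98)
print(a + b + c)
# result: 140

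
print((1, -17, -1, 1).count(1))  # 2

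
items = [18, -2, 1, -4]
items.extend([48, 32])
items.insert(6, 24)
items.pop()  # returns 24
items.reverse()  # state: [32, 48, -4, 1, -2, 18]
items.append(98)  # [32, 48, -4, 1, -2, 18, 98]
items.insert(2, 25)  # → [32, 48, 25, -4, 1, -2, 18, 98]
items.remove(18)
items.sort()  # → [-4, -2, 1, 25, 32, 48, 98]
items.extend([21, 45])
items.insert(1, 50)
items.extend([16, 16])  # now [-4, 50, -2, 1, 25, 32, 48, 98, 21, 45, 16, 16]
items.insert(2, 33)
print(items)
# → [-4, 50, 33, -2, 1, 25, 32, 48, 98, 21, 45, 16, 16]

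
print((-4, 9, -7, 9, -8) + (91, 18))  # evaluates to (-4, 9, -7, 9, -8, 91, 18)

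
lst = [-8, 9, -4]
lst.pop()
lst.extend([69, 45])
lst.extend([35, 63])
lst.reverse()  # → [63, 35, 45, 69, 9, -8]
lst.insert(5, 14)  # [63, 35, 45, 69, 9, 14, -8]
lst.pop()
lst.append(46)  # [63, 35, 45, 69, 9, 14, 46]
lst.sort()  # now [9, 14, 35, 45, 46, 63, 69]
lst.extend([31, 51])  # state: [9, 14, 35, 45, 46, 63, 69, 31, 51]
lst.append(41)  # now [9, 14, 35, 45, 46, 63, 69, 31, 51, 41]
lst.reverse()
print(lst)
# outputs [41, 51, 31, 69, 63, 46, 45, 35, 14, 9]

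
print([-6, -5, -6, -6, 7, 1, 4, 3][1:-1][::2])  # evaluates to [-5, -6, 1]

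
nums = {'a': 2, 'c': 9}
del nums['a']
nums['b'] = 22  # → {'c': 9, 'b': 22}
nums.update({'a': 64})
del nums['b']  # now {'c': 9, 'a': 64}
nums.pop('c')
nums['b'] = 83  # {'a': 64, 'b': 83}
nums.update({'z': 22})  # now {'a': 64, 'b': 83, 'z': 22}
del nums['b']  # {'a': 64, 'z': 22}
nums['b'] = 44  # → {'a': 64, 'z': 22, 'b': 44}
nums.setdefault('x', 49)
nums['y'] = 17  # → {'a': 64, 'z': 22, 'b': 44, 'x': 49, 'y': 17}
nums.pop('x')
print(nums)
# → {'a': 64, 'z': 22, 'b': 44, 'y': 17}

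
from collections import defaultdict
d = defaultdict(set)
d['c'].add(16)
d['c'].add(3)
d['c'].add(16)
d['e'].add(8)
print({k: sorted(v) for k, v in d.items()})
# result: {'c': [3, 16], 'e': [8]}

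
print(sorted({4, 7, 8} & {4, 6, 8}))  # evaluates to [4, 8]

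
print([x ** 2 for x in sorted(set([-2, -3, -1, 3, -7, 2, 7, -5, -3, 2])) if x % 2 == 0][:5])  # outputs [4, 4]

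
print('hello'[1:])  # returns ello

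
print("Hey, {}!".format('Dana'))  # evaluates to Hey, Dana!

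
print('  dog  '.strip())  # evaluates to dog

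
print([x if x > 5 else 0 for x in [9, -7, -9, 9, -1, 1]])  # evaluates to [9, 0, 0, 9, 0, 0]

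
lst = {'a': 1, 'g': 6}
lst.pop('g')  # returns 6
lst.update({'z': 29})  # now {'a': 1, 'z': 29}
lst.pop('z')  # 29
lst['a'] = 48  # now {'a': 48}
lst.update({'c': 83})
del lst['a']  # {'c': 83}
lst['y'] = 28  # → {'c': 83, 'y': 28}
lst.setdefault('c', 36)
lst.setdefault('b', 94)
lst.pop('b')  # 94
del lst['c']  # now {'y': 28}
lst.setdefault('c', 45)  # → 45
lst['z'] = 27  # {'y': 28, 'c': 45, 'z': 27}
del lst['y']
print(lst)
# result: {'c': 45, 'z': 27}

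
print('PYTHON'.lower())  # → python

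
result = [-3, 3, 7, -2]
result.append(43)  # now [-3, 3, 7, -2, 43]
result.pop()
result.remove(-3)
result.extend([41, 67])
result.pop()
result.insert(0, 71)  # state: [71, 3, 7, -2, 41]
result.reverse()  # [41, -2, 7, 3, 71]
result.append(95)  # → [41, -2, 7, 3, 71, 95]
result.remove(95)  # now [41, -2, 7, 3, 71]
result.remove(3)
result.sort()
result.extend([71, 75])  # [-2, 7, 41, 71, 71, 75]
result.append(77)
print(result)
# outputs [-2, 7, 41, 71, 71, 75, 77]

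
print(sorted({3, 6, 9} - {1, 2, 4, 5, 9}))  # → [3, 6]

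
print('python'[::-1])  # nohtyp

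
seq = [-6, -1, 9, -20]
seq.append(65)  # [-6, -1, 9, -20, 65]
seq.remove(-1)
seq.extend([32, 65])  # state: [-6, 9, -20, 65, 32, 65]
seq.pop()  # 65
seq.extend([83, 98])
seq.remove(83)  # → [-6, 9, -20, 65, 32, 98]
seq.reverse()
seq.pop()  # -6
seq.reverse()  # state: [9, -20, 65, 32, 98]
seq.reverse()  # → [98, 32, 65, -20, 9]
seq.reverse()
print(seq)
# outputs [9, -20, 65, 32, 98]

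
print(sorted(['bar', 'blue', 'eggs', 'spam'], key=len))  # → ['bar', 'blue', 'eggs', 'spam']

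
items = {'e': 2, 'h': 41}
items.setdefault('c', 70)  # 70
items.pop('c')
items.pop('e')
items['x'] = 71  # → {'h': 41, 'x': 71}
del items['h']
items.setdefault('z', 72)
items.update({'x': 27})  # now {'x': 27, 'z': 72}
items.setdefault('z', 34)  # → 72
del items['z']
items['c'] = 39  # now {'x': 27, 'c': 39}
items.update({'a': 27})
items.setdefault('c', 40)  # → 39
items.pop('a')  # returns 27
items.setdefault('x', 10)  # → 27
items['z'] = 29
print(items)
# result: {'x': 27, 'c': 39, 'z': 29}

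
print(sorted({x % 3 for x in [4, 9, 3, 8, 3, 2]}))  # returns [0, 1, 2]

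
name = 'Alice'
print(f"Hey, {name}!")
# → Hey, Alice!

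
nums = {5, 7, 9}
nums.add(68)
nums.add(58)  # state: {5, 7, 9, 58, 68}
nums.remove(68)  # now {5, 7, 9, 58}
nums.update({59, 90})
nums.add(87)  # {5, 7, 9, 58, 59, 87, 90}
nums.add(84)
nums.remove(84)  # {5, 7, 9, 58, 59, 87, 90}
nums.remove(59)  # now {5, 7, 9, 58, 87, 90}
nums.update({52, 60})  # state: {5, 7, 9, 52, 58, 60, 87, 90}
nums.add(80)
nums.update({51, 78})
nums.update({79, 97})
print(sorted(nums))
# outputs [5, 7, 9, 51, 52, 58, 60, 78, 79, 80, 87, 90, 97]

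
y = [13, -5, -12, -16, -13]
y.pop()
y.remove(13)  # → [-5, -12, -16]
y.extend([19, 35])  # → [-5, -12, -16, 19, 35]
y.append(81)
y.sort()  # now [-16, -12, -5, 19, 35, 81]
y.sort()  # [-16, -12, -5, 19, 35, 81]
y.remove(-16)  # [-12, -5, 19, 35, 81]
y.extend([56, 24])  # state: [-12, -5, 19, 35, 81, 56, 24]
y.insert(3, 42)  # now [-12, -5, 19, 42, 35, 81, 56, 24]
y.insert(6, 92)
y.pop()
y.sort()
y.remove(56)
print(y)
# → [-12, -5, 19, 35, 42, 81, 92]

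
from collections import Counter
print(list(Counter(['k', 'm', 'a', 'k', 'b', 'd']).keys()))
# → ['k', 'm', 'a', 'b', 'd']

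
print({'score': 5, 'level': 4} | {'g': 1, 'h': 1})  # {'score': 5, 'level': 4, 'g': 1, 'h': 1}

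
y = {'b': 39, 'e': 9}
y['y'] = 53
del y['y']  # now {'b': 39, 'e': 9}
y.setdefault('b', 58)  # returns 39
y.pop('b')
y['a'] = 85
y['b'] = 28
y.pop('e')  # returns 9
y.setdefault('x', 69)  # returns 69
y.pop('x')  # 69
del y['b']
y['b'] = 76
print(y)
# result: {'a': 85, 'b': 76}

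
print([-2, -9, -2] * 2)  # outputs [-2, -9, -2, -2, -9, -2]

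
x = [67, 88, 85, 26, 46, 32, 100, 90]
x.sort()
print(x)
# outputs [26, 32, 46, 67, 85, 88, 90, 100]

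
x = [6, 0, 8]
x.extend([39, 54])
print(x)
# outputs [6, 0, 8, 39, 54]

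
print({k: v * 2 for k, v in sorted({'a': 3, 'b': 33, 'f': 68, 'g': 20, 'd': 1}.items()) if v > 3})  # {'b': 66, 'f': 136, 'g': 40}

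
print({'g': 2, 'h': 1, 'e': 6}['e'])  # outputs 6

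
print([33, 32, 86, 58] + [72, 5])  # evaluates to [33, 32, 86, 58, 72, 5]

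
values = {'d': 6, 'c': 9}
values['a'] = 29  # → {'d': 6, 'c': 9, 'a': 29}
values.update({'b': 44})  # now {'d': 6, 'c': 9, 'a': 29, 'b': 44}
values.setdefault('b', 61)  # 44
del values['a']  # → {'d': 6, 'c': 9, 'b': 44}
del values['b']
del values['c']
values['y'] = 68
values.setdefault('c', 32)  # 32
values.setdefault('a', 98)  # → 98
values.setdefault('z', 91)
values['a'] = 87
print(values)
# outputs {'d': 6, 'y': 68, 'c': 32, 'a': 87, 'z': 91}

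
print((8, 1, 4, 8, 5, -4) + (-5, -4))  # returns (8, 1, 4, 8, 5, -4, -5, -4)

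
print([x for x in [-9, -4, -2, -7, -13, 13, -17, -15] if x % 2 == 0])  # [-4, -2]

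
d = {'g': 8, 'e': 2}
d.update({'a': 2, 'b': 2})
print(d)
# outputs {'g': 8, 'e': 2, 'a': 2, 'b': 2}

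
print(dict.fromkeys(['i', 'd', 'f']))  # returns {'i': None, 'd': None, 'f': None}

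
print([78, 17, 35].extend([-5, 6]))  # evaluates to None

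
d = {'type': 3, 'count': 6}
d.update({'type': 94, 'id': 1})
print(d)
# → {'type': 94, 'count': 6, 'id': 1}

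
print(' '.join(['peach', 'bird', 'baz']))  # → peach bird baz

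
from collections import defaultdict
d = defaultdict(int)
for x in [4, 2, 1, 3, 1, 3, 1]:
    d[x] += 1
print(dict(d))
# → {4: 1, 2: 1, 1: 3, 3: 2}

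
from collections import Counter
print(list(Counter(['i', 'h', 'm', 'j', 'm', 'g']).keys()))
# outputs ['i', 'h', 'm', 'j', 'g']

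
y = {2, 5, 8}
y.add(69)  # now {2, 5, 8, 69}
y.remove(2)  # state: {5, 8, 69}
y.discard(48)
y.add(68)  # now {5, 8, 68, 69}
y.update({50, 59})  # {5, 8, 50, 59, 68, 69}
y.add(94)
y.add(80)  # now {5, 8, 50, 59, 68, 69, 80, 94}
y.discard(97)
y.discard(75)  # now {5, 8, 50, 59, 68, 69, 80, 94}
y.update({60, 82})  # {5, 8, 50, 59, 60, 68, 69, 80, 82, 94}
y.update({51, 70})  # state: {5, 8, 50, 51, 59, 60, 68, 69, 70, 80, 82, 94}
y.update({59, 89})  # {5, 8, 50, 51, 59, 60, 68, 69, 70, 80, 82, 89, 94}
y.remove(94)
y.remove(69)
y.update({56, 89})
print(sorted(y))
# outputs [5, 8, 50, 51, 56, 59, 60, 68, 70, 80, 82, 89]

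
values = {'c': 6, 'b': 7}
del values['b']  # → {'c': 6}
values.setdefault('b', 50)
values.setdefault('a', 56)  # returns 56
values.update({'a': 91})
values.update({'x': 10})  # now {'c': 6, 'b': 50, 'a': 91, 'x': 10}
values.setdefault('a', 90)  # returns 91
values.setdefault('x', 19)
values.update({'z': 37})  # {'c': 6, 'b': 50, 'a': 91, 'x': 10, 'z': 37}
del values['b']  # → {'c': 6, 'a': 91, 'x': 10, 'z': 37}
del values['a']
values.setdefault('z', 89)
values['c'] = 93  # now {'c': 93, 'x': 10, 'z': 37}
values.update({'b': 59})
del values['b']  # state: {'c': 93, 'x': 10, 'z': 37}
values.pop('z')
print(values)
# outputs {'c': 93, 'x': 10}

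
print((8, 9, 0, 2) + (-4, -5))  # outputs (8, 9, 0, 2, -4, -5)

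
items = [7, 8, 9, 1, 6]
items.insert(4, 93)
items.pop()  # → 6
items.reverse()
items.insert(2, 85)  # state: [93, 1, 85, 9, 8, 7]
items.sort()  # [1, 7, 8, 9, 85, 93]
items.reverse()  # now [93, 85, 9, 8, 7, 1]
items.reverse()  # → [1, 7, 8, 9, 85, 93]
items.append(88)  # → [1, 7, 8, 9, 85, 93, 88]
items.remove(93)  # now [1, 7, 8, 9, 85, 88]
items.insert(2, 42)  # [1, 7, 42, 8, 9, 85, 88]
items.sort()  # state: [1, 7, 8, 9, 42, 85, 88]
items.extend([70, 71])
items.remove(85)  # [1, 7, 8, 9, 42, 88, 70, 71]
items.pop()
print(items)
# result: [1, 7, 8, 9, 42, 88, 70]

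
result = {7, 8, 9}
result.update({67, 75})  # {7, 8, 9, 67, 75}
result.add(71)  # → {7, 8, 9, 67, 71, 75}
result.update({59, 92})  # {7, 8, 9, 59, 67, 71, 75, 92}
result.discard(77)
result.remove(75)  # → {7, 8, 9, 59, 67, 71, 92}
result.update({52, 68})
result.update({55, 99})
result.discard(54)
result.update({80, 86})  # {7, 8, 9, 52, 55, 59, 67, 68, 71, 80, 86, 92, 99}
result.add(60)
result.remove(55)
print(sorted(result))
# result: [7, 8, 9, 52, 59, 60, 67, 68, 71, 80, 86, 92, 99]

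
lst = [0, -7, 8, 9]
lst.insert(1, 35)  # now [0, 35, -7, 8, 9]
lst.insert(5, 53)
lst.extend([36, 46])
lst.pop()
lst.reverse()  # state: [36, 53, 9, 8, -7, 35, 0]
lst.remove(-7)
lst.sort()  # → [0, 8, 9, 35, 36, 53]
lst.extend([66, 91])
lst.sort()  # [0, 8, 9, 35, 36, 53, 66, 91]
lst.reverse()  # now [91, 66, 53, 36, 35, 9, 8, 0]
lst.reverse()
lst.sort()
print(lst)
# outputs [0, 8, 9, 35, 36, 53, 66, 91]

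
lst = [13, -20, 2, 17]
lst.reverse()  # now [17, 2, -20, 13]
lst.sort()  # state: [-20, 2, 13, 17]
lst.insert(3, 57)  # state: [-20, 2, 13, 57, 17]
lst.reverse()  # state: [17, 57, 13, 2, -20]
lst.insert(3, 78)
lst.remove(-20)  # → [17, 57, 13, 78, 2]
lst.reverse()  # [2, 78, 13, 57, 17]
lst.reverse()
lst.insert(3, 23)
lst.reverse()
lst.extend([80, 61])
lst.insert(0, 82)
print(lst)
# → [82, 2, 78, 23, 13, 57, 17, 80, 61]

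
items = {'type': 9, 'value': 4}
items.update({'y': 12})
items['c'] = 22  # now {'type': 9, 'value': 4, 'y': 12, 'c': 22}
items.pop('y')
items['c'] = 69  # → {'type': 9, 'value': 4, 'c': 69}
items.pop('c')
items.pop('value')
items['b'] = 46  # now {'type': 9, 'b': 46}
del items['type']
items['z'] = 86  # {'b': 46, 'z': 86}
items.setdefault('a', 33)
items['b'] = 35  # {'b': 35, 'z': 86, 'a': 33}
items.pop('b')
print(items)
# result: {'z': 86, 'a': 33}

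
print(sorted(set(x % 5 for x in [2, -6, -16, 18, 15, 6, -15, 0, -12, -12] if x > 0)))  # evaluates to [0, 1, 2, 3]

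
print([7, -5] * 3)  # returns [7, -5, 7, -5, 7, -5]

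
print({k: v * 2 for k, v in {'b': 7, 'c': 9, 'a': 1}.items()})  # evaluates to {'b': 14, 'c': 18, 'a': 2}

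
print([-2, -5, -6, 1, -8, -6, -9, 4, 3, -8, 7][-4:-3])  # [4]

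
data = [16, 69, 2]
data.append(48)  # [16, 69, 2, 48]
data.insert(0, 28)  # [28, 16, 69, 2, 48]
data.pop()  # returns 48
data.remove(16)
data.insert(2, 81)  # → [28, 69, 81, 2]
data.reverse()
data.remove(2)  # [81, 69, 28]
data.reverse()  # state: [28, 69, 81]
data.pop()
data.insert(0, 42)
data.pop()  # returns 69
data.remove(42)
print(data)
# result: [28]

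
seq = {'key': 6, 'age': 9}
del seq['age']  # {'key': 6}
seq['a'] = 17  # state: {'key': 6, 'a': 17}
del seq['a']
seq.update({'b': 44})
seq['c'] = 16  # {'key': 6, 'b': 44, 'c': 16}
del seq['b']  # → {'key': 6, 'c': 16}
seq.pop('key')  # 6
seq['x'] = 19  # {'c': 16, 'x': 19}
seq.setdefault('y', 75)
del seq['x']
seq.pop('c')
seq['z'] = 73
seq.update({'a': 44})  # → {'y': 75, 'z': 73, 'a': 44}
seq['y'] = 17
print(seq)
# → {'y': 17, 'z': 73, 'a': 44}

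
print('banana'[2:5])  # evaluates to nan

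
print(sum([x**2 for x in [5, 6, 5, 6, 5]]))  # 147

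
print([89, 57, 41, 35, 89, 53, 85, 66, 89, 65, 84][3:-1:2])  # [35, 53, 66, 65]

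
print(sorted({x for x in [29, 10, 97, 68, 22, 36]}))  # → [10, 22, 29, 36, 68, 97]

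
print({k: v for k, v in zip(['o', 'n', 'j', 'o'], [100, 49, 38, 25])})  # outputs {'o': 25, 'n': 49, 'j': 38}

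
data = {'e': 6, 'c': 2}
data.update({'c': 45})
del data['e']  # {'c': 45}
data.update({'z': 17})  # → {'c': 45, 'z': 17}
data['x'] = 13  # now {'c': 45, 'z': 17, 'x': 13}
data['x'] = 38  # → {'c': 45, 'z': 17, 'x': 38}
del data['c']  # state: {'z': 17, 'x': 38}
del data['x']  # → {'z': 17}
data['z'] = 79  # {'z': 79}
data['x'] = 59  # {'z': 79, 'x': 59}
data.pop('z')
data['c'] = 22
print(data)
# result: {'x': 59, 'c': 22}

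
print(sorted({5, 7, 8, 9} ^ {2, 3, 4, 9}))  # [2, 3, 4, 5, 7, 8]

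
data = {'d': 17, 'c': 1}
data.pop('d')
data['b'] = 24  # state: {'c': 1, 'b': 24}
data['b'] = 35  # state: {'c': 1, 'b': 35}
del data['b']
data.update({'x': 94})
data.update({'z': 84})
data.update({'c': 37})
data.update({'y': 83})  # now {'c': 37, 'x': 94, 'z': 84, 'y': 83}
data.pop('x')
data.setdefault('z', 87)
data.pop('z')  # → 84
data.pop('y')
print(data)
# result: {'c': 37}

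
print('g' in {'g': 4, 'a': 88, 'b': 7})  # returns True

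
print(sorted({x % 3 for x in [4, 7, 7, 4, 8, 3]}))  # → [0, 1, 2]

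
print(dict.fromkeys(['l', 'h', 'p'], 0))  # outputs {'l': 0, 'h': 0, 'p': 0}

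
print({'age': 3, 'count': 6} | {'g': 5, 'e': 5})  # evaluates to {'age': 3, 'count': 6, 'g': 5, 'e': 5}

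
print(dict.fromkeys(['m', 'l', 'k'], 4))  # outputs {'m': 4, 'l': 4, 'k': 4}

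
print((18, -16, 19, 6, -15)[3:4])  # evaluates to (6,)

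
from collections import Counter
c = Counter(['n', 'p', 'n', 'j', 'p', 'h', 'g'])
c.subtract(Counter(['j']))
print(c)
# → Counter({'n': 2, 'p': 2, 'h': 1, 'g': 1, 'j': 0})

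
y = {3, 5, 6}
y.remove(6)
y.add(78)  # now {3, 5, 78}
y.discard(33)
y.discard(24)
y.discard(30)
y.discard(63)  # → {3, 5, 78}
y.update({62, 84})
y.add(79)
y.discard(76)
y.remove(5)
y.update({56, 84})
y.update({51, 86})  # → {3, 51, 56, 62, 78, 79, 84, 86}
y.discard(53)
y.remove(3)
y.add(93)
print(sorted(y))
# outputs [51, 56, 62, 78, 79, 84, 86, 93]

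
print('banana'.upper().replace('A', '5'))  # B5N5N5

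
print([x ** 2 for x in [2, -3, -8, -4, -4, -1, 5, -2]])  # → [4, 9, 64, 16, 16, 1, 25, 4]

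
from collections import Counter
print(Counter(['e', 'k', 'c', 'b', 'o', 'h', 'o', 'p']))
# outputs Counter({'o': 2, 'e': 1, 'k': 1, 'c': 1, 'b': 1, 'h': 1, 'p': 1})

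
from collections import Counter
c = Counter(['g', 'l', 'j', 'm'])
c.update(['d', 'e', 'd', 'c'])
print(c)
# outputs Counter({'d': 2, 'g': 1, 'l': 1, 'j': 1, 'm': 1, 'e': 1, 'c': 1})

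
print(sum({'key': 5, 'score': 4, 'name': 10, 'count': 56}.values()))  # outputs 75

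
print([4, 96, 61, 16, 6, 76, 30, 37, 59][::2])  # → [4, 61, 6, 30, 59]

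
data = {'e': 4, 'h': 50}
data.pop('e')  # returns 4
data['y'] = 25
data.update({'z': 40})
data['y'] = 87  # {'h': 50, 'y': 87, 'z': 40}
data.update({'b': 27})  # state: {'h': 50, 'y': 87, 'z': 40, 'b': 27}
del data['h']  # {'y': 87, 'z': 40, 'b': 27}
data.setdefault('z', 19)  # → 40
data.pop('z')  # 40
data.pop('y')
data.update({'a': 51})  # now {'b': 27, 'a': 51}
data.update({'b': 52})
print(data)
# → {'b': 52, 'a': 51}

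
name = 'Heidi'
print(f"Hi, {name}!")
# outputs Hi, Heidi!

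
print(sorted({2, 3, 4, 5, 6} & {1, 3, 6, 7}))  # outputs [3, 6]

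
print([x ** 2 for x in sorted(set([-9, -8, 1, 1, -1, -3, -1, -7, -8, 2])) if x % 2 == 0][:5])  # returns [64, 4]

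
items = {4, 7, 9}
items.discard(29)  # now {4, 7, 9}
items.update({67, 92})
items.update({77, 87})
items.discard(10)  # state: {4, 7, 9, 67, 77, 87, 92}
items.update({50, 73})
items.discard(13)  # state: {4, 7, 9, 50, 67, 73, 77, 87, 92}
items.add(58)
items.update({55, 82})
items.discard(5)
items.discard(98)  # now {4, 7, 9, 50, 55, 58, 67, 73, 77, 82, 87, 92}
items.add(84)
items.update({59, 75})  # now {4, 7, 9, 50, 55, 58, 59, 67, 73, 75, 77, 82, 84, 87, 92}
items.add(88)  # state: {4, 7, 9, 50, 55, 58, 59, 67, 73, 75, 77, 82, 84, 87, 88, 92}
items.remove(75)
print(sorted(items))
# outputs [4, 7, 9, 50, 55, 58, 59, 67, 73, 77, 82, 84, 87, 88, 92]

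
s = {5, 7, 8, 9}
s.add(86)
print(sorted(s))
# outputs [5, 7, 8, 9, 86]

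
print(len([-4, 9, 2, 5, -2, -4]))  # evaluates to 6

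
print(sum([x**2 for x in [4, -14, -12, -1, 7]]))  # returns 406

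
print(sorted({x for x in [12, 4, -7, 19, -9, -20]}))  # [-20, -9, -7, 4, 12, 19]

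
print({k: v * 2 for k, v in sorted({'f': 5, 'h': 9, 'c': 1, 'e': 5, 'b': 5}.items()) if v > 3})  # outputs {'b': 10, 'e': 10, 'f': 10, 'h': 18}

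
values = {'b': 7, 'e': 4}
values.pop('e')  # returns 4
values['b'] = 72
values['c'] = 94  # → {'b': 72, 'c': 94}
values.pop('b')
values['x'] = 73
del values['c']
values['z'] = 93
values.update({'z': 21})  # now {'x': 73, 'z': 21}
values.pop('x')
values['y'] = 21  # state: {'z': 21, 'y': 21}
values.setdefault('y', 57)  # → 21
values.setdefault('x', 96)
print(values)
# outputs {'z': 21, 'y': 21, 'x': 96}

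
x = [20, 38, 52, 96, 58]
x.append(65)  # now [20, 38, 52, 96, 58, 65]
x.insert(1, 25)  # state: [20, 25, 38, 52, 96, 58, 65]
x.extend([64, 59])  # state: [20, 25, 38, 52, 96, 58, 65, 64, 59]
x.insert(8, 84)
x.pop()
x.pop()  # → 84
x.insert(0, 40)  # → [40, 20, 25, 38, 52, 96, 58, 65, 64]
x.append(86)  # [40, 20, 25, 38, 52, 96, 58, 65, 64, 86]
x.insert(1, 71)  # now [40, 71, 20, 25, 38, 52, 96, 58, 65, 64, 86]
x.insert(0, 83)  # [83, 40, 71, 20, 25, 38, 52, 96, 58, 65, 64, 86]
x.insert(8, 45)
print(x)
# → [83, 40, 71, 20, 25, 38, 52, 96, 45, 58, 65, 64, 86]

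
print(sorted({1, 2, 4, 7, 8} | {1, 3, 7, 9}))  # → [1, 2, 3, 4, 7, 8, 9]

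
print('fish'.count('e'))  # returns 0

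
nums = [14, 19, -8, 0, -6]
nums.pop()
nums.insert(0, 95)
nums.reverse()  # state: [0, -8, 19, 14, 95]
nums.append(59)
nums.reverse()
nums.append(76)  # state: [59, 95, 14, 19, -8, 0, 76]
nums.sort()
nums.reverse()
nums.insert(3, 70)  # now [95, 76, 59, 70, 19, 14, 0, -8]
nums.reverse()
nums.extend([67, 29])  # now [-8, 0, 14, 19, 70, 59, 76, 95, 67, 29]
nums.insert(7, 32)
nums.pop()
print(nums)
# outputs [-8, 0, 14, 19, 70, 59, 76, 32, 95, 67]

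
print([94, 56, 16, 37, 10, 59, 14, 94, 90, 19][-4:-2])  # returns [14, 94]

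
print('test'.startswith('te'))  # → True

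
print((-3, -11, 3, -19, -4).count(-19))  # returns 1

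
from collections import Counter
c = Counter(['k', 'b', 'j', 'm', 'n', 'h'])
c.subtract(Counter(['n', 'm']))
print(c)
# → Counter({'k': 1, 'b': 1, 'j': 1, 'h': 1, 'm': 0, 'n': 0})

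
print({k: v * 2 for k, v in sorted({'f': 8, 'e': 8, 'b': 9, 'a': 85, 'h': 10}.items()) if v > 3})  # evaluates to {'a': 170, 'b': 18, 'e': 16, 'f': 16, 'h': 20}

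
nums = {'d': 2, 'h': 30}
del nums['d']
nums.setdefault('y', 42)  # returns 42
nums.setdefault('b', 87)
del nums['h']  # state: {'y': 42, 'b': 87}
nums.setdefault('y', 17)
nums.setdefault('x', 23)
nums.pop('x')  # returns 23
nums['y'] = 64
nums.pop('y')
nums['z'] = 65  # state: {'b': 87, 'z': 65}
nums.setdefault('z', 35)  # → 65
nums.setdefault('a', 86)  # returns 86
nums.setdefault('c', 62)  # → 62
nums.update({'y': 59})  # {'b': 87, 'z': 65, 'a': 86, 'c': 62, 'y': 59}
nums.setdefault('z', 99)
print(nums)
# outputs {'b': 87, 'z': 65, 'a': 86, 'c': 62, 'y': 59}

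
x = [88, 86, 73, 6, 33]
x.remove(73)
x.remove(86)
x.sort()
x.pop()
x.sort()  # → [6, 33]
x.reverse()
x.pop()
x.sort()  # [33]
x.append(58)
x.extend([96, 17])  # [33, 58, 96, 17]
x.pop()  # 17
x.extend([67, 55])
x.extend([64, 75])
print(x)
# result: [33, 58, 96, 67, 55, 64, 75]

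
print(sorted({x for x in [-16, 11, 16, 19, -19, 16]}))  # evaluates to [-19, -16, 11, 16, 19]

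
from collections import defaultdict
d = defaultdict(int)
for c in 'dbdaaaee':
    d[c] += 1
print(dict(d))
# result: {'d': 2, 'b': 1, 'a': 3, 'e': 2}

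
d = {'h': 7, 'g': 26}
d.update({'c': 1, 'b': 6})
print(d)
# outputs {'h': 7, 'g': 26, 'c': 1, 'b': 6}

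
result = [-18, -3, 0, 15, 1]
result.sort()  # [-18, -3, 0, 1, 15]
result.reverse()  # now [15, 1, 0, -3, -18]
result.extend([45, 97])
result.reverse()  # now [97, 45, -18, -3, 0, 1, 15]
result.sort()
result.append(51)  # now [-18, -3, 0, 1, 15, 45, 97, 51]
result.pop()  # 51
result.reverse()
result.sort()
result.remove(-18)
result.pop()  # 97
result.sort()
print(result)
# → [-3, 0, 1, 15, 45]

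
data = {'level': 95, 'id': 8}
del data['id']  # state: {'level': 95}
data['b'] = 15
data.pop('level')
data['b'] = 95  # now {'b': 95}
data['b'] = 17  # {'b': 17}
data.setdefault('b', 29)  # 17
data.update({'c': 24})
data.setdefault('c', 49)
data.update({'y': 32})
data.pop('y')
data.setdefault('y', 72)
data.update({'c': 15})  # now {'b': 17, 'c': 15, 'y': 72}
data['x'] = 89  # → {'b': 17, 'c': 15, 'y': 72, 'x': 89}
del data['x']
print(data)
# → {'b': 17, 'c': 15, 'y': 72}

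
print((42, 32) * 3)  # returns (42, 32, 42, 32, 42, 32)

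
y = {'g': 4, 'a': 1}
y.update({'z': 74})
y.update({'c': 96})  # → {'g': 4, 'a': 1, 'z': 74, 'c': 96}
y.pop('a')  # 1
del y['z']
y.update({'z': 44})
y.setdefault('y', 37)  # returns 37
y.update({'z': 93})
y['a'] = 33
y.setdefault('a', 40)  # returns 33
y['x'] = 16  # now {'g': 4, 'c': 96, 'z': 93, 'y': 37, 'a': 33, 'x': 16}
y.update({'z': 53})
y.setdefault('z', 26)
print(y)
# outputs {'g': 4, 'c': 96, 'z': 53, 'y': 37, 'a': 33, 'x': 16}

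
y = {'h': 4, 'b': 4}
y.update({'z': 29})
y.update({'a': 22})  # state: {'h': 4, 'b': 4, 'z': 29, 'a': 22}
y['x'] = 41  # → {'h': 4, 'b': 4, 'z': 29, 'a': 22, 'x': 41}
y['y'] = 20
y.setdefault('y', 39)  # 20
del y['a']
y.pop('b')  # 4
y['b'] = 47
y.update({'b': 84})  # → {'h': 4, 'z': 29, 'x': 41, 'y': 20, 'b': 84}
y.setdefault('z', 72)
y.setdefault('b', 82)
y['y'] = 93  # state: {'h': 4, 'z': 29, 'x': 41, 'y': 93, 'b': 84}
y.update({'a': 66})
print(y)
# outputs {'h': 4, 'z': 29, 'x': 41, 'y': 93, 'b': 84, 'a': 66}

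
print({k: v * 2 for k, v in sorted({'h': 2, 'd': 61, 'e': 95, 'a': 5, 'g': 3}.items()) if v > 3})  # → {'a': 10, 'd': 122, 'e': 190}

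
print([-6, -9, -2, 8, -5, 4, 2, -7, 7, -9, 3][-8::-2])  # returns [8, -9]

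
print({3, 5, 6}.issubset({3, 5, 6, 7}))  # True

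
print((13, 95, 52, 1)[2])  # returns 52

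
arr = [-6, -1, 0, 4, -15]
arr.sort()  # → [-15, -6, -1, 0, 4]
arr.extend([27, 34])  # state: [-15, -6, -1, 0, 4, 27, 34]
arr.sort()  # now [-15, -6, -1, 0, 4, 27, 34]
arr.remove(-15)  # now [-6, -1, 0, 4, 27, 34]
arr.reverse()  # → [34, 27, 4, 0, -1, -6]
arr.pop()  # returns -6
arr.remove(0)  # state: [34, 27, 4, -1]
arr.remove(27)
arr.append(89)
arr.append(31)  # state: [34, 4, -1, 89, 31]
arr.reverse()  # [31, 89, -1, 4, 34]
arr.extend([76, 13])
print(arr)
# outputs [31, 89, -1, 4, 34, 76, 13]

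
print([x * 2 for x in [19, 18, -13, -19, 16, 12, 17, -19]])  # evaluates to [38, 36, -26, -38, 32, 24, 34, -38]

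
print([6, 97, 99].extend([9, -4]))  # None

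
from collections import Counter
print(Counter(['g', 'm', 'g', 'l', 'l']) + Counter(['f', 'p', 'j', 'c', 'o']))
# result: Counter({'g': 2, 'l': 2, 'm': 1, 'f': 1, 'p': 1, 'j': 1, 'c': 1, 'o': 1})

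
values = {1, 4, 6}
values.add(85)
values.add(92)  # {1, 4, 6, 85, 92}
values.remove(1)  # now {4, 6, 85, 92}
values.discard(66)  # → {4, 6, 85, 92}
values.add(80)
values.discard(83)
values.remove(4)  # {6, 80, 85, 92}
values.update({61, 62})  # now {6, 61, 62, 80, 85, 92}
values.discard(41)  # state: {6, 61, 62, 80, 85, 92}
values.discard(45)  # {6, 61, 62, 80, 85, 92}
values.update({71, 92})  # {6, 61, 62, 71, 80, 85, 92}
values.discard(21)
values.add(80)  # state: {6, 61, 62, 71, 80, 85, 92}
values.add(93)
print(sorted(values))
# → [6, 61, 62, 71, 80, 85, 92, 93]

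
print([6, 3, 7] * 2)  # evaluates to [6, 3, 7, 6, 3, 7]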